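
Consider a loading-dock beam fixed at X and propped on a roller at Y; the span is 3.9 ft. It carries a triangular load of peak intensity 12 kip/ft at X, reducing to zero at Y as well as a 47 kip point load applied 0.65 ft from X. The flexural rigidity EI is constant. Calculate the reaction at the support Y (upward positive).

R_Y = 6.53 kip

Release the roller at Y. Primary structure: cantilever fixed at X.
Free-end deflection of the primary structure under the applied loading (downward +):
  triangular load, peak 12 at the fixed end: w₀L⁴/(30EI) = 92.54/EI
  point load 47 at a = 0.65: Pa²(3L − a)/(6EI) = 36.57/EI
  δ_0 = 129.1/EI
Tip deflection under a unit load at Y: L³/(3EI) = 19.77/EI.
Compatibility at Y: δ_0 − R_Y·δ_{YY} = 0, so R_Y = 129.1/19.77 = 6.53 kip.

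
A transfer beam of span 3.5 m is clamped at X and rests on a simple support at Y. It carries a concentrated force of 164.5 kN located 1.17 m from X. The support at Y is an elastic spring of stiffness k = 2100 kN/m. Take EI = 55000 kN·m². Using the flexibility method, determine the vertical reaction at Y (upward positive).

R_Y = 8.65 kN

Choose R_Y as the redundant. The primary structure is the cantilever fixed at X.
Primary-structure tip deflection at Y by superposition:
  point load 164.5 at a = 1.17: Pa²(3L − a)/(6EI) = 350.2/EI
Tip deflection under a unit load at Y: L³/(3EI) = 14.29/EI.
With EI = 55000 kN·m²: δ_0 = 0.006367 m and δ_{YY} = 0.00026 m/kN.
Compatibility — the spring shortens by R_Y/k under the reaction it provides: δ_0 − R_Y·δ_{YY} = R_Y/k. With 1/k = 0.000476 m/kN, R_Y = δ_0 / (δ_{YY} + 1/k) = 0.006367 / (0.00026 + 0.000476) = 8.65 kN.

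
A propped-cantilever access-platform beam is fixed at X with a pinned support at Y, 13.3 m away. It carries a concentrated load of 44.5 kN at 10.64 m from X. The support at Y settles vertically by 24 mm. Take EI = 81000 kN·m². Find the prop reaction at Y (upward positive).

R_Y = 28.85 kN

Release the roller at Y. Primary structure: cantilever fixed at X.
Downward deflection at the released point Y due to the loads:
  point load 44.5 at a = 10.64: Pa²(3L − a)/(6EI) = 24568/EI
Flexibility coefficient — unit upward force at Y: δ_{YY} = L³/(3EI) = 784.2/EI.
With EI = 81000 kN·m²: δ_0 = 0.30331 m and δ_{YY} = 0.009682 m/kN.
Compatibility — the beam at Y must follow the support down by 0.024 m: δ_0 − R_Y·δ_{YY} = 0.024, so R_Y = (0.30331 − 0.024)/0.009682 = 28.85 kN.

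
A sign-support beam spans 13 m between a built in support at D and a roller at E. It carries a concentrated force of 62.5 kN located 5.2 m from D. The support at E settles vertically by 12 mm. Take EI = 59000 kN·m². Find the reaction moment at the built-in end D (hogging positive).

Remove the prop at E; the released (primary) structure is a cantilever built in at D.
Deflection at E on the released cantilever, summing each load's contribution:
  point load 62.5 at a = 5.2: Pa²(3L − a)/(6EI) = 9520/EI
Flexibility coefficient — unit upward force at E: δ_{EE} = L³/(3EI) = 732.3/EI.
With EI = 59000 kN·m²: δ_0 = 0.16136 m and δ_{EE} = 0.012412 m/kN.
Compatibility — the beam at E must follow the support down by 0.012 m: δ_0 − R_E·δ_{EE} = 0.012, so R_E = (0.16136 − 0.012)/0.012412 = 12.03 kN.
Moment equilibrium about D: M_D = Σ(load moments about D) − R_E·L = 325 − 12.03×13 = 168.6 kN·m.

M_D = 168.6 kN·m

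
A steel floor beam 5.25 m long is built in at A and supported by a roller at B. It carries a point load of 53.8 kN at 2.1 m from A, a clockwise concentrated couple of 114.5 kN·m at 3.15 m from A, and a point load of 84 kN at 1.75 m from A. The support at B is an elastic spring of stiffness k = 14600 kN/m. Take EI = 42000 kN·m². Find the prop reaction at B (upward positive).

R_B = 48.24 kN

Take the reaction at B as the redundant and release it; the primary structure is a cantilever fixed at A.
Deflection at B on the released cantilever, summing each load's contribution:
  point load 53.8 at a = 2.1: Pa²(3L − a)/(6EI) = 539.8/EI
  clockwise couple 114.5 at a = 3.15: M₀a(2L − a)/(2EI) = 1325/EI
  point load 84 at a = 1.75: Pa²(3L − a)/(6EI) = 600.2/EI
  δ_0 = 2465/EI
Tip deflection under a unit load at B: L³/(3EI) = 48.23/EI.
With EI = 42000 kN·m²: δ_0 = 0.058702 m and δ_{BB} = 0.001148 m/kN.
Compatibility — the spring shortens by R_B/k under the reaction it provides: δ_0 − R_B·δ_{BB} = R_B/k. With 1/k = 0.000068 m/kN, R_B = δ_0 / (δ_{BB} + 1/k) = 0.058702 / (0.001148 + 0.000068) = 48.24 kN.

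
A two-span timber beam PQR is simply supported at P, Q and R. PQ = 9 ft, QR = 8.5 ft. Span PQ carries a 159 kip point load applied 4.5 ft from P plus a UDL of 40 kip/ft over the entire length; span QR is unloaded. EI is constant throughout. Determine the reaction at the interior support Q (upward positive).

Take M_Q as the redundant. Released structure: two simple spans PQ and QR with a hinge at Q.
End slopes at the hinge Q, treating each span as simply supported:
  span PQ: point load 159 at a = 4.5: Pab(L + a)/(6LEI) = 804.9/EI
  span PQ: UDL 40: wL³/(24EI) = 1215/EI
  relative rotation θ_0 = (2020 + 0)/EI = 2020/EI
A unit hogging moment at Q produces rotation L₁/(3EI) + L₂/(3EI) = 5.833/EI.
Slope continuity at Q: θ_0 = M_Q·5.833/EI, so M_Q = 2020/5.833 = 346.3 kip·ft (hogging).
Span PQ, ΣM about P with M_Q applied at Q: R_Q^{PQ}·9 = 2336 + 346.3, so R_Q^{PQ} = 298 kip and R_P = 519 − 298 = 221 kip.
Span QR, ΣM about R: R_Q^{QR}·8.5 = 0 + 346.3, so R_Q^{QR} = 40.74 kip and R_R = 0 − 40.74 = -40.74 kip.
R_Q = 298 + 40.74 = 338.7 kip.

R_Q = 338.7 kip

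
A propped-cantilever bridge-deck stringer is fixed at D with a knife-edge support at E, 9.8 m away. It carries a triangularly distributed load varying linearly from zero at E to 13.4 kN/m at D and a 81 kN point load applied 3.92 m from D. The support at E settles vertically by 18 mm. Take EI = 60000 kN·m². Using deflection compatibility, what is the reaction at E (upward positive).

R_E = 26.54 kN

Choose R_E as the redundant. The primary structure is the cantilever fixed at D.
Downward deflection at the released point E due to the loads:
  triangular load, peak 13.4 at the fixed end: w₀L⁴/(30EI) = 4120/EI
  point load 81 at a = 3.92: Pa²(3L − a)/(6EI) = 5286/EI
  δ_0 = 9406/EI
Tip deflection under a unit load at E: L³/(3EI) = 313.7/EI.
With EI = 60000 kN·m²: δ_0 = 0.15676 m and δ_{EE} = 0.005229 m/kN.
Compatibility — the beam at E must follow the support down by 0.018 m: δ_0 − R_E·δ_{EE} = 0.018, so R_E = (0.15676 − 0.018)/0.005229 = 26.54 kN.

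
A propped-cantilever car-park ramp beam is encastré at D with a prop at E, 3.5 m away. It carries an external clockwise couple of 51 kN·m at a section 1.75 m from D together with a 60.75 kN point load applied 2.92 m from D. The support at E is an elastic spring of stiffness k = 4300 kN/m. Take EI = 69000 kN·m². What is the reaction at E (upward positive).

Choose R_E as the redundant. The primary structure is the cantilever fixed at D.
Deflection at E on the released cantilever, summing each load's contribution:
  clockwise couple 51 at a = 1.75: M₀a(2L − a)/(2EI) = 234.3/EI
  point load 60.75 at a = 2.92: Pa²(3L − a)/(6EI) = 654.4/EI
  δ_0 = 888.7/EI
Tip deflection under a unit load at E: L³/(3EI) = 14.29/EI.
With EI = 69000 kN·m²: δ_0 = 0.012879 m and δ_{EE} = 0.000207 m/kN.
Compatibility — the spring shortens by R_E/k under the reaction it provides: δ_0 − R_E·δ_{EE} = R_E/k. With 1/k = 0.000233 m/kN, R_E = δ_0 / (δ_{EE} + 1/k) = 0.012879 / (0.000207 + 0.000233) = 29.29 kN.

R_E = 29.29 kN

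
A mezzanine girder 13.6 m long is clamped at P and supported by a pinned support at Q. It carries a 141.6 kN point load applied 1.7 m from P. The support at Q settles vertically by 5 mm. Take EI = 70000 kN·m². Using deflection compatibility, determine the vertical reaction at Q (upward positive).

Release the roller at Q. Primary structure: cantilever fixed at P.
Downward deflection at the released point Q due to the loads:
  point load 141.6 at a = 1.7: Pa²(3L − a)/(6EI) = 2667/EI
Flexibility coefficient — unit upward force at Q: δ_{QQ} = L³/(3EI) = 838.5/EI.
With EI = 70000 kN·m²: δ_0 = 0.038097 m and δ_{QQ} = 0.011978 m/kN.
Compatibility — the beam at Q must follow the support down by 0.005 m: δ_0 − R_Q·δ_{QQ} = 0.005, so R_Q = (0.038097 − 0.005)/0.011978 = 2.763 kN.

R_Q = 2.763 kN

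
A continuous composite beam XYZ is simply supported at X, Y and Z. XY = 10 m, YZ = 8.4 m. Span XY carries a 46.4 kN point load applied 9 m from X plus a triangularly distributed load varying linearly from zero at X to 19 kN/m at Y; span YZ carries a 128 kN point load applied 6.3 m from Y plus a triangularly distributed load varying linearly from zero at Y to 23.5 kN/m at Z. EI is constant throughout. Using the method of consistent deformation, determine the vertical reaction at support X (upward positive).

R_X = 17.1 kN

Take M_Y as the redundant. Released structure: two simple spans XY and YZ with a hinge at Y.
Discontinuity in slope at Y on the released structure — sum the simple-span end rotations:
  span XY: point load 46.4 at a = 9: Pab(L + a)/(6LEI) = 132.2/EI
  span XY: triangular load, peak 19: w₀L³/(45EI) = 422.2/EI
  span YZ: point load 128 at a = 6.3: Pab(L + b)/(6LEI) = 352.8/EI
  span YZ: triangular load, peak 23.5: 7w₀L³/(360EI) = 270.8/EI
  relative rotation θ_0 = (554.5 + 623.6)/EI = 1178/EI
A unit hogging moment at Y produces rotation L₁/(3EI) + L₂/(3EI) = 6.133/EI.
Compatibility: M_Y·(L₁+L₂)/(3EI) = θ_0, giving M_Y = 192.1 kN·m (hogging).
Span XY, ΣM about X with M_Y applied at Y: R_Y^{XY}·10 = 1051 + 192.1, so R_Y^{XY} = 124.3 kN and R_X = 141.4 − 124.3 = 17.1 kN.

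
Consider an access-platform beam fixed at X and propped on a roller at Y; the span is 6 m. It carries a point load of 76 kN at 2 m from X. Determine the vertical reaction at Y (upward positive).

Take the reaction at Y as the redundant and release it; the primary structure is a cantilever fixed at X.
Free-end deflection of the primary structure under the applied loading (downward +):
  point load 76 at a = 2: Pa²(3L − a)/(6EI) = 810.7/EI
Tip deflection under a unit load at Y: L³/(3EI) = 72/EI.
The prop prevents deflection at Y: R_Y = δ_0/δ_{YY} = 810.7/72 = 11.26 kN.

R_Y = 11.26 kN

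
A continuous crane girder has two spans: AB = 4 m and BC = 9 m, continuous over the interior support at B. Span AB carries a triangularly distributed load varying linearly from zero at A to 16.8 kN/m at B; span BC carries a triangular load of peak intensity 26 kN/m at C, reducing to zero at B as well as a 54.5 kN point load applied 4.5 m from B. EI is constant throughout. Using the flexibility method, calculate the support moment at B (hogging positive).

M_B = 154.2 kN·m

Take M_B as the redundant. Released structure: two simple spans AB and BC with a hinge at B.
Discontinuity in slope at B on the released structure — sum the simple-span end rotations:
  span AB: triangular load, peak 16.8: w₀L³/(45EI) = 23.89/EI
  span BC: triangular load, peak 26: 7w₀L³/(360EI) = 368.6/EI
  span BC: point load 54.5 at a = 4.5: Pab(L + b)/(6LEI) = 275.9/EI
  relative rotation θ_0 = (23.89 + 644.5)/EI = 668.3/EI
A unit hogging moment at B produces rotation L₁/(3EI) + L₂/(3EI) = 4.333/EI.
Slope continuity at B: θ_0 = M_B·4.333/EI, so M_B = 668.3/4.333 = 154.2 kN·m (hogging).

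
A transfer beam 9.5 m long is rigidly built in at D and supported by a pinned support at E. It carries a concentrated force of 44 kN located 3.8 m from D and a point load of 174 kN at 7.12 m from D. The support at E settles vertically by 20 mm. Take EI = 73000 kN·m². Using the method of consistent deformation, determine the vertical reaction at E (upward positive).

R_E = 114 kN

Choose R_E as the redundant. The primary structure is the cantilever fixed at D.
Deflection at E on the released cantilever, summing each load's contribution:
  point load 44 at a = 3.8: Pa²(3L − a)/(6EI) = 2616/EI
  point load 174 at a = 7.12: Pa²(3L − a)/(6EI) = 31432/EI
  δ_0 = 34047/EI
Tip deflection under a unit load at E: L³/(3EI) = 285.8/EI.
With EI = 73000 kN·m²: δ_0 = 0.4664 m and δ_{EE} = 0.003915 m/kN.
Compatibility — the beam at E must follow the support down by 0.02 m: δ_0 − R_E·δ_{EE} = 0.02, so R_E = (0.4664 − 0.02)/0.003915 = 114 kN.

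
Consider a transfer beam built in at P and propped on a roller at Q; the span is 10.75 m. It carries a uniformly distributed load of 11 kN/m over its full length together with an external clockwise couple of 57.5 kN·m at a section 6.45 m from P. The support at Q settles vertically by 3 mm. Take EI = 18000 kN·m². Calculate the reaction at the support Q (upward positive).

Choose R_Q as the redundant. The primary structure is the cantilever fixed at P.
Primary-structure tip deflection at Q by superposition:
  UDL 11: wL⁴/(8EI) = 18363/EI
  clockwise couple 57.5 at a = 6.45: M₀a(2L − a)/(2EI) = 2791/EI
  δ_0 = 21154/EI
Flexibility coefficient — unit upward force at Q: δ_{QQ} = L³/(3EI) = 414.1/EI.
With EI = 18000 kN·m²: δ_0 = 1.1752 m and δ_{QQ} = 0.023005 m/kN.
Compatibility — the beam at Q must follow the support down by 0.003 m: δ_0 − R_Q·δ_{QQ} = 0.003, so R_Q = (1.1752 − 0.003)/0.023005 = 50.95 kN.

R_Q = 50.95 kN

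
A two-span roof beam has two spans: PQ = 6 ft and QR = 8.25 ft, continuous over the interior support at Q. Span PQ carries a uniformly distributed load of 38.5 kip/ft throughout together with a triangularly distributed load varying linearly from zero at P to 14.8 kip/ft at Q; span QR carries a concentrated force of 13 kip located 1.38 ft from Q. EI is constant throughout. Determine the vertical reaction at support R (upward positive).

Take M_Q as the redundant. Released structure: two simple spans PQ and QR with a hinge at Q.
Rotations at Q on the released spans (each span's end-slope, ×1/EI):
  span PQ: UDL 38.5: wL³/(24EI) = 346.5/EI
  span PQ: triangular load, peak 14.8: w₀L³/(45EI) = 71.04/EI
  span QR: point load 13 at a = 1.38: Pab(L + b)/(6LEI) = 37.65/EI
  relative rotation θ_0 = (417.5 + 37.65)/EI = 455.2/EI
A unit hogging moment at Q produces rotation L₁/(3EI) + L₂/(3EI) = 4.75/EI.
Compatibility: M_Q·(L₁+L₂)/(3EI) = θ_0, giving M_Q = 95.83 kip·ft (hogging).
Span QR, ΣM about R: R_Q^{QR}·8.25 = 89.31 + 95.83, so R_Q^{QR} = 22.44 kip and R_R = 13 − 22.44 = -9.441 kip.

R_R = -9.441 kip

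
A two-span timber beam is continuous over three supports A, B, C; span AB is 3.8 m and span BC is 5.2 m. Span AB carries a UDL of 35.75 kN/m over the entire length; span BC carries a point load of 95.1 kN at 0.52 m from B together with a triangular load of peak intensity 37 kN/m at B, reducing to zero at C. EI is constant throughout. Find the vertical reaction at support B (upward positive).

R_B = 258.7 kN

Release continuity at B by inserting a hinge; the redundant is the internal moment M_B. The primary structure is two simply-supported spans AB and BC.
End slopes at the hinge B, treating each span as simply supported:
  span AB: UDL 35.75: wL³/(24EI) = 81.74/EI
  span BC: point load 95.1 at a = 0.52: Pab(L + b)/(6LEI) = 73.29/EI
  span BC: triangular load, peak 37: w₀L³/(45EI) = 115.6/EI
  relative rotation θ_0 = (81.74 + 188.9)/EI = 270.6/EI
A unit hogging moment at B produces rotation L₁/(3EI) + L₂/(3EI) = 3/EI.
Compatibility: M_B·(L₁+L₂)/(3EI) = θ_0, giving M_B = 90.21 kN·m (hogging).
Span AB, ΣM about A with M_B applied at B: R_B^{AB}·3.8 = 258.1 + 90.21, so R_B^{AB} = 91.66 kN and R_A = 135.8 − 91.66 = 44.19 kN.
Span BC, ΣM about C: R_B^{BC}·5.2 = 778.6 + 90.21, so R_B^{BC} = 167.1 kN and R_C = 191.3 − 167.1 = 24.23 kN.
R_B = 91.66 + 167.1 = 258.7 kN.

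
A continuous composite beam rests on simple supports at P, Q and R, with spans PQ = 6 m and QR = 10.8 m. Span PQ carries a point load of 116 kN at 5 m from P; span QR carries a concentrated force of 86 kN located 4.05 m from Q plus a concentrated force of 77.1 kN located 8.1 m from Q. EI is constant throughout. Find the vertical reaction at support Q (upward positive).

R_Q = 223.6 kN

Release continuity at Q by inserting a hinge; the redundant is the internal moment M_Q. The primary structure is two simply-supported spans PQ and QR.
End slopes at the hinge Q, treating each span as simply supported:
  span PQ: point load 116 at a = 5: Pab(L + a)/(6LEI) = 177.2/EI
  span QR: point load 86 at a = 4.05: Pab(L + b)/(6LEI) = 636.7/EI
  span QR: point load 77.1 at a = 8.1: Pab(L + b)/(6LEI) = 351.3/EI
  relative rotation θ_0 = (177.2 + 988)/EI = 1165/EI
A unit hogging moment at Q produces rotation L₁/(3EI) + L₂/(3EI) = 5.6/EI.
Compatibility: M_Q·(L₁+L₂)/(3EI) = θ_0, giving M_Q = 208.1 kN·m (hogging).
Span PQ, ΣM about P with M_Q applied at Q: R_Q^{PQ}·6 = 580 + 208.1, so R_Q^{PQ} = 131.3 kN and R_P = 116 − 131.3 = -15.35 kN.
Span QR, ΣM about R: R_Q^{QR}·10.8 = 788.7 + 208.1, so R_Q^{QR} = 92.29 kN and R_R = 163.1 − 92.29 = 70.81 kN.
R_Q = 131.3 + 92.29 = 223.6 kN.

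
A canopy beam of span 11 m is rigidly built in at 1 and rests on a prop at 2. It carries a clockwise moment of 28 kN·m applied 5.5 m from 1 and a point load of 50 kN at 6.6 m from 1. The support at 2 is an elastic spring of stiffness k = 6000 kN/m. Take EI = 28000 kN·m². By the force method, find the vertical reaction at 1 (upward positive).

R_1 = 25.79 kN

Choose R_2 as the redundant. The primary structure is the cantilever fixed at 1.
Deflection at 2 on the released cantilever, summing each load's contribution:
  clockwise couple 28 at a = 5.5: M₀a(2L − a)/(2EI) = 1270/EI
  point load 50 at a = 6.6: Pa²(3L − a)/(6EI) = 9583/EI
  δ_0 = 10854/EI
Flexibility coefficient — unit upward force at 2: δ_{22} = L³/(3EI) = 443.7/EI.
With EI = 28000 kN·m²: δ_0 = 0.38763 m and δ_{22} = 0.015845 m/kN.
Compatibility — the spring shortens by R_2/k under the reaction it provides: δ_0 − R_2·δ_{22} = R_2/k. With 1/k = 0.000167 m/kN, R_2 = δ_0 / (δ_{22} + 1/k) = 0.38763 / (0.015845 + 0.000167) = 24.21 kN.
Vertical equilibrium: R_1 = ΣP − R_2 = 50 − 24.21 = 25.79 kN.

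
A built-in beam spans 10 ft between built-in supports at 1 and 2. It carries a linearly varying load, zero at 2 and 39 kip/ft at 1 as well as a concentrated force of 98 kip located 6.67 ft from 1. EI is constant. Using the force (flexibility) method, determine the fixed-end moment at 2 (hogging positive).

M_2 = 275.2 kip·ft

Release both end moments; the primary structure is a simply-supported span 12 with redundants M_1 and M_2.
End rotations of the released simple span under the applied load (×1/EI):
  at 1: triangular load, peak 39: w₀L³/(45EI) = 866.7/EI
  at 2: triangular load, peak 39: 7w₀L³/(360EI) = 758.3/EI
  at 1: point load 98 at a = 6.67: Pab(L + b)/(6LEI) = 483.6/EI
  at 2: point load 98 at a = 6.67: Pab(L + a)/(6LEI) = 604.8/EI
  θ_10 = 1350/EI,  θ_20 = 1363/EI
Flexibility coefficients: a unit moment at one end gives L/(3EI) there and L/(6EI) at the far end, so f₁₁ = f₂₂ = 3.333/EI and f₁₂ = f₂₁ = 1.667/EI.
Compatibility — zero rotation at each built-in end:
  3.333 M_1 + 1.667 M_2 = 1350
  1.667 M_1 + 3.333 M_2 = 1363
Solving the pair gives M_1 = 267.5 kip·ft and M_2 = 275.2 kip·ft (hogging).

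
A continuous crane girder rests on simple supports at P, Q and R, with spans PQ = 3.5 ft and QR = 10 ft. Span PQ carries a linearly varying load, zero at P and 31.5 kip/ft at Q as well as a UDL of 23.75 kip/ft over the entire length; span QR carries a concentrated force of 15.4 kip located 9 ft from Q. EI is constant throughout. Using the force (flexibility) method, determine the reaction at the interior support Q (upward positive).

Take M_Q as the redundant. Released structure: two simple spans PQ and QR with a hinge at Q.
End slopes at the hinge Q, treating each span as simply supported:
  span PQ: triangular load, peak 31.5: w₀L³/(45EI) = 30.01/EI
  span PQ: UDL 23.75: wL³/(24EI) = 42.43/EI
  span QR: point load 15.4 at a = 9: Pab(L + b)/(6LEI) = 25.41/EI
  relative rotation θ_0 = (72.44 + 25.41)/EI = 97.85/EI
A unit hogging moment at Q produces rotation L₁/(3EI) + L₂/(3EI) = 4.5/EI.
Slope continuity at Q: θ_0 = M_Q·4.5/EI, so M_Q = 97.85/4.5 = 21.74 kip·ft (hogging).
Span PQ, ΣM about P with M_Q applied at Q: R_Q^{PQ}·3.5 = 274.1 + 21.74, so R_Q^{PQ} = 84.53 kip and R_P = 138.2 − 84.53 = 53.72 kip.
Span QR, ΣM about R: R_Q^{QR}·10 = 15.4 + 21.74, so R_Q^{QR} = 3.714 kip and R_R = 15.4 − 3.714 = 11.69 kip.
R_Q = 84.53 + 3.714 = 88.24 kip.

R_Q = 88.24 kip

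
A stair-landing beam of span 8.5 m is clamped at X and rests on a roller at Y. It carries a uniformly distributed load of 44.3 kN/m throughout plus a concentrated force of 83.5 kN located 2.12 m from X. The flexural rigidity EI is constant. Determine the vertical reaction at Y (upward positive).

Remove the prop at Y; the released (primary) structure is a cantilever built in at X.
Primary-structure tip deflection at Y by superposition:
  UDL 44.3: wL⁴/(8EI) = 28906/EI
  point load 83.5 at a = 2.12: Pa²(3L − a)/(6EI) = 1462/EI
  δ_0 = 30368/EI
Flexibility coefficient — unit upward force at Y: δ_{YY} = L³/(3EI) = 204.7/EI.
The prop prevents deflection at Y: R_Y = δ_0/δ_{YY} = 30368/204.7 = 148.3 kN.

R_Y = 148.3 kN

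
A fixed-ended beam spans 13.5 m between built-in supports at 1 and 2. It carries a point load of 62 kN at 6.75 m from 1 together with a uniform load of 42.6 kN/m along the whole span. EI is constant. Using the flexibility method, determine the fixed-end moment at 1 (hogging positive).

M_1 = 751.6 kN·m

Take the two fixed-end moments M_1, M_2 as redundants; the released structure is the simple span 12.
On the primary (simply-supported) span, the end slopes from the loading are:
  at 1: point load 62 at a = 6.75: Pab(L + b)/(6LEI) = 706.2/EI
  at 2: point load 62 at a = 6.75: Pab(L + a)/(6LEI) = 706.2/EI
  at 1: UDL 42.6: wL³/(24EI) = 4367/EI
  at 2: UDL 42.6: wL³/(24EI) = 4367/EI
  θ_10 = 5073/EI,  θ_20 = 5073/EI
Flexibility coefficients: a unit moment at one end gives L/(3EI) there and L/(6EI) at the far end, so f₁₁ = f₂₂ = 4.5/EI and f₁₂ = f₂₁ = 2.25/EI.
Compatibility — zero rotation at each built-in end:
  4.5 M_1 + 2.25 M_2 = 5073
  2.25 M_1 + 4.5 M_2 = 5073
Solving the pair gives M_1 = 751.6 kN·m and M_2 = 751.6 kN·m (hogging).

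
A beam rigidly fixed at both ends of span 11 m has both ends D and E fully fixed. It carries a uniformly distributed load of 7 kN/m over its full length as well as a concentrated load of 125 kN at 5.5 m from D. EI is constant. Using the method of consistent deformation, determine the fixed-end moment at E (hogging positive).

M_E = 242.5 kN·m

Release both end moments; the primary structure is a simply-supported span DE with redundants M_D and M_E.
On the primary (simply-supported) span, the end slopes from the loading are:
  at D: UDL 7: wL³/(24EI) = 388.2/EI
  at E: UDL 7: wL³/(24EI) = 388.2/EI
  at D: point load 125 at a = 5.5: Pab(L + b)/(6LEI) = 945.3/EI
  at E: point load 125 at a = 5.5: Pab(L + a)/(6LEI) = 945.3/EI
  θ_D0 = 1334/EI,  θ_E0 = 1334/EI
Flexibility coefficients: a unit moment at one end gives L/(3EI) there and L/(6EI) at the far end, so f₁₁ = f₂₂ = 3.667/EI and f₁₂ = f₂₁ = 1.833/EI.
Compatibility — zero rotation at each built-in end:
  3.667 M_D + 1.833 M_E = 1334
  1.833 M_D + 3.667 M_E = 1334
Solving the pair gives M_D = 242.5 kN·m and M_E = 242.5 kN·m (hogging).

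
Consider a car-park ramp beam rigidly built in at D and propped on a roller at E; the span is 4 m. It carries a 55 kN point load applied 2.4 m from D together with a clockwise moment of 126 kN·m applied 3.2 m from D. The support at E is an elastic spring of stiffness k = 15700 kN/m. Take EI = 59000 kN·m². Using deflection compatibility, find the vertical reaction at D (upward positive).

R_D = -3.768 kN

Release the roller at E. Primary structure: cantilever fixed at D.
Primary-structure tip deflection at E by superposition:
  point load 55 at a = 2.4: Pa²(3L − a)/(6EI) = 506.9/EI
  clockwise couple 126 at a = 3.2: M₀a(2L − a)/(2EI) = 967.7/EI
  δ_0 = 1475/EI
Tip deflection under a unit load at E: L³/(3EI) = 21.33/EI.
With EI = 59000 kN·m²: δ_0 = 0.024993 m and δ_{EE} = 0.000362 m/kN.
Compatibility — the spring shortens by R_E/k under the reaction it provides: δ_0 − R_E·δ_{EE} = R_E/k. With 1/k = 0.000064 m/kN, R_E = δ_0 / (δ_{EE} + 1/k) = 0.024993 / (0.000362 + 0.000064) = 58.77 kN.
Vertical equilibrium: R_D = ΣP − R_E = 55 − 58.77 = -3.768 kN.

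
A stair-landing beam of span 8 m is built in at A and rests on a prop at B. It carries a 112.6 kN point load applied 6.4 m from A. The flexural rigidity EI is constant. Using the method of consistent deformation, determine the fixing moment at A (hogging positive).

Release the roller at B. Primary structure: cantilever fixed at A.
Downward deflection at the released point B due to the loads:
  point load 112.6 at a = 6.4: Pa²(3L − a)/(6EI) = 13529/EI
Flexibility coefficient — unit upward force at B: δ_{BB} = L³/(3EI) = 170.7/EI.
The prop prevents deflection at B: R_B = δ_0/δ_{BB} = 13529/170.7 = 79.27 kN.
Moment equilibrium about A: M_A = Σ(load moments about A) − R_B·L = 720.6 − 79.27×8 = 86.48 kN·m.

M_A = 86.48 kN·m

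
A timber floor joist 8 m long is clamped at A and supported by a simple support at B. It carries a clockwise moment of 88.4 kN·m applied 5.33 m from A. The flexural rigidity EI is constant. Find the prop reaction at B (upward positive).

R_B = 14.73 kN

Release the roller at B. Primary structure: cantilever fixed at A.
Downward deflection at the released point B due to the loads:
  clockwise couple 88.4 at a = 5.33: M₀a(2L − a)/(2EI) = 2514/EI
Tip deflection under a unit load at B: L³/(3EI) = 170.7/EI.
Compatibility at B: δ_0 − R_B·δ_{BB} = 0, so R_B = 2514/170.7 = 14.73 kN.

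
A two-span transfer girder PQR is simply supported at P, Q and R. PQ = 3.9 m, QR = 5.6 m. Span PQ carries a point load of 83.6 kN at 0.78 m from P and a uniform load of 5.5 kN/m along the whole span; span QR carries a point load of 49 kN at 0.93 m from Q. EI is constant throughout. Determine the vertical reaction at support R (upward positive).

Insert a hinge at Q; M_Q is the redundant, and each span becomes simply supported.
Discontinuity in slope at Q on the released structure — sum the simple-span end rotations:
  span PQ: point load 83.6 at a = 0.78: Pab(L + a)/(6LEI) = 40.69/EI
  span PQ: UDL 5.5: wL³/(24EI) = 13.59/EI
  span QR: point load 49 at a = 0.93: Pab(L + b)/(6LEI) = 65.05/EI
  relative rotation θ_0 = (54.28 + 65.05)/EI = 119.3/EI
A unit hogging moment at Q produces rotation L₁/(3EI) + L₂/(3EI) = 3.167/EI.
Slope continuity at Q: θ_0 = M_Q·3.167/EI, so M_Q = 119.3/3.167 = 37.68 kN·m (hogging).
Span QR, ΣM about R: R_Q^{QR}·5.6 = 228.8 + 37.68, so R_Q^{QR} = 47.59 kN and R_R = 49 − 47.59 = 1.408 kN.

R_R = 1.408 kN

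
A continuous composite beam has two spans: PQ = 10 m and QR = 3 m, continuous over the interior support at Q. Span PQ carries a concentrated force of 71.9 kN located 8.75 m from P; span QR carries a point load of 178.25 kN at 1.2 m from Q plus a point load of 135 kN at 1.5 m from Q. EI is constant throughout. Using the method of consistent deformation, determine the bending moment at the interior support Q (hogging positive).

Take M_Q as the redundant. Released structure: two simple spans PQ and QR with a hinge at Q.
End slopes at the hinge Q, treating each span as simply supported:
  span PQ: point load 71.9 at a = 8.75: Pab(L + a)/(6LEI) = 245.8/EI
  span QR: point load 178.25 at a = 1.2: Pab(L + b)/(6LEI) = 102.7/EI
  span QR: point load 135 at a = 1.5: Pab(L + b)/(6LEI) = 75.94/EI
  relative rotation θ_0 = (245.8 + 178.6)/EI = 424.4/EI
A unit hogging moment at Q produces rotation L₁/(3EI) + L₂/(3EI) = 4.333/EI.
Compatibility: M_Q·(L₁+L₂)/(3EI) = θ_0, giving M_Q = 97.93 kN·m (hogging).

M_Q = 97.93 kN·m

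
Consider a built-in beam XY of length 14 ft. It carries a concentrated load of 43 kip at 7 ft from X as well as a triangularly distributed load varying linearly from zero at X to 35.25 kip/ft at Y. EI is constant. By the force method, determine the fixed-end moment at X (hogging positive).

M_X = 305.6 kip·ft

Take the two fixed-end moments M_X, M_Y as redundants; the released structure is the simple span XY.
Simple-span end rotations at X and Y under the given loads:
  at X: point load 43 at a = 7: Pab(L + b)/(6LEI) = 526.8/EI
  at Y: point load 43 at a = 7: Pab(L + a)/(6LEI) = 526.8/EI
  at X: triangular load, peak 35.25: 7w₀L³/(360EI) = 1881/EI
  at Y: triangular load, peak 35.25: w₀L³/(45EI) = 2149/EI
  θ_X0 = 2408/EI,  θ_Y0 = 2676/EI
Flexibility coefficients: a unit moment at one end gives L/(3EI) there and L/(6EI) at the far end, so f₁₁ = f₂₂ = 4.667/EI and f₁₂ = f₂₁ = 2.333/EI.
Compatibility — zero rotation at each built-in end:
  4.667 M_X + 2.333 M_Y = 2408
  2.333 M_X + 4.667 M_Y = 2676
Solving the pair gives M_X = 305.6 kip·ft and M_Y = 420.7 kip·ft (hogging).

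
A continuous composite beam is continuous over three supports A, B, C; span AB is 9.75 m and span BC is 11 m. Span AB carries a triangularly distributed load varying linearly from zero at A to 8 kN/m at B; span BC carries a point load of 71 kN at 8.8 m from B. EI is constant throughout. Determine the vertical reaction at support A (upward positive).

Release continuity at B by inserting a hinge; the redundant is the internal moment M_B. The primary structure is two simply-supported spans AB and BC.
Discontinuity in slope at B on the released structure — sum the simple-span end rotations:
  span AB: triangular load, peak 8: w₀L³/(45EI) = 164.8/EI
  span BC: point load 71 at a = 8.8: Pab(L + b)/(6LEI) = 274.9/EI
  relative rotation θ_0 = (164.8 + 274.9)/EI = 439.7/EI
A unit hogging moment at B produces rotation L₁/(3EI) + L₂/(3EI) = 6.917/EI.
Compatibility: M_B·(L₁+L₂)/(3EI) = θ_0, giving M_B = 63.57 kN·m (hogging).
Span AB, ΣM about A with M_B applied at B: R_B^{AB}·9.75 = 253.5 + 63.57, so R_B^{AB} = 32.52 kN and R_A = 39 − 32.52 = 6.48 kN.

R_A = 6.48 kN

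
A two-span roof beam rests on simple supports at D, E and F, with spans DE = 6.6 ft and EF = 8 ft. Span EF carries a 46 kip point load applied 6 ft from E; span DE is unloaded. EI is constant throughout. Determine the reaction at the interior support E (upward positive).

Release continuity at E by inserting a hinge; the redundant is the internal moment M_E. The primary structure is two simply-supported spans DE and EF.
Rotations at E on the released spans (each span's end-slope, ×1/EI):
  span EF: point load 46 at a = 6: Pab(L + b)/(6LEI) = 115/EI
  relative rotation θ_0 = (0 + 115)/EI = 115/EI
A unit hogging moment at E produces rotation L₁/(3EI) + L₂/(3EI) = 4.867/EI.
Slope continuity at E: θ_0 = M_E·4.867/EI, so M_E = 115/4.867 = 23.63 kip·ft (hogging).
Span DE, ΣM about D with M_E applied at E: R_E^{DE}·6.6 = 0 + 23.63, so R_E^{DE} = 3.58 kip and R_D = 0 − 3.58 = -3.58 kip.
Span EF, ΣM about F: R_E^{EF}·8 = 92 + 23.63, so R_E^{EF} = 14.45 kip and R_F = 46 − 14.45 = 31.55 kip.
R_E = 3.58 + 14.45 = 18.03 kip.

R_E = 18.03 kip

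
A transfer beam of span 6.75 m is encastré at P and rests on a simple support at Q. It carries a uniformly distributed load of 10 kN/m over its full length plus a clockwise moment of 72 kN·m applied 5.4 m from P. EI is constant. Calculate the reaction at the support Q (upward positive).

Release the roller at Q. Primary structure: cantilever fixed at P.
Free-end deflection of the primary structure under the applied loading (downward +):
  UDL 10: wL⁴/(8EI) = 2595/EI
  clockwise couple 72 at a = 5.4: M₀a(2L − a)/(2EI) = 1575/EI
  δ_0 = 4170/EI
Tip deflection under a unit load at Q: L³/(3EI) = 102.5/EI.
The prop prevents deflection at Q: R_Q = δ_0/δ_{QQ} = 4170/102.5 = 40.67 kN.

R_Q = 40.67 kN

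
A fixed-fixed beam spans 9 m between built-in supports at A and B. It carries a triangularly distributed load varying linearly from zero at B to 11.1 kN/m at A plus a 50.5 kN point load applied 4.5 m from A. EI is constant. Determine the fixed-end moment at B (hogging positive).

M_B = 86.78 kN·m

Release both end moments; the primary structure is a simply-supported span AB with redundants M_A and M_B.
End rotations of the released simple span under the applied load (×1/EI):
  at A: triangular load, peak 11.1: w₀L³/(45EI) = 179.8/EI
  at B: triangular load, peak 11.1: 7w₀L³/(360EI) = 157.3/EI
  at A: point load 50.5 at a = 4.5: Pab(L + b)/(6LEI) = 255.7/EI
  at B: point load 50.5 at a = 4.5: Pab(L + a)/(6LEI) = 255.7/EI
  θ_A0 = 435.5/EI,  θ_B0 = 413/EI
Flexibility coefficients: a unit moment at one end gives L/(3EI) there and L/(6EI) at the far end, so f₁₁ = f₂₂ = 3/EI and f₁₂ = f₂₁ = 1.5/EI.
Compatibility — zero rotation at each built-in end:
  3 M_A + 1.5 M_B = 435.5
  1.5 M_A + 3 M_B = 413
Solving the pair gives M_A = 101.8 kN·m and M_B = 86.78 kN·m (hogging).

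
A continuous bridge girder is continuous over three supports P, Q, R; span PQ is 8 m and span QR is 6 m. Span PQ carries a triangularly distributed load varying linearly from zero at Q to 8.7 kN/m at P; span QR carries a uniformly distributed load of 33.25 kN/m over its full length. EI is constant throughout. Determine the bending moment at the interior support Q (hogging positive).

M_Q = 82.69 kN·m

Insert a hinge at Q; M_Q is the redundant, and each span becomes simply supported.
Discontinuity in slope at Q on the released structure — sum the simple-span end rotations:
  span PQ: triangular load, peak 8.7: 7w₀L³/(360EI) = 86.61/EI
  span QR: UDL 33.25: wL³/(24EI) = 299.2/EI
  relative rotation θ_0 = (86.61 + 299.2)/EI = 385.9/EI
A unit hogging moment at Q produces rotation L₁/(3EI) + L₂/(3EI) = 4.667/EI.
Slope continuity at Q: θ_0 = M_Q·4.667/EI, so M_Q = 385.9/4.667 = 82.69 kN·m (hogging).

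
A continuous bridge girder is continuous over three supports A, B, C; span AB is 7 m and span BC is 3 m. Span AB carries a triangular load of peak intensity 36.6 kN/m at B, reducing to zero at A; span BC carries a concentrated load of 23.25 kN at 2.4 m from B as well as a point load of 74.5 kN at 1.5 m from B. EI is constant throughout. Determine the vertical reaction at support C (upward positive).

Insert a hinge at B; M_B is the redundant, and each span becomes simply supported.
End slopes at the hinge B, treating each span as simply supported:
  span AB: triangular load, peak 36.6: w₀L³/(45EI) = 279/EI
  span BC: point load 23.25 at a = 2.4: Pab(L + b)/(6LEI) = 6.696/EI
  span BC: point load 74.5 at a = 1.5: Pab(L + b)/(6LEI) = 41.91/EI
  relative rotation θ_0 = (279 + 48.6)/EI = 327.6/EI
A unit hogging moment at B produces rotation L₁/(3EI) + L₂/(3EI) = 3.333/EI.
Compatibility: M_B·(L₁+L₂)/(3EI) = θ_0, giving M_B = 98.27 kN·m (hogging).
Span BC, ΣM about C: R_B^{BC}·3 = 125.7 + 98.27, so R_B^{BC} = 74.66 kN and R_C = 97.75 − 74.66 = 23.09 kN.

R_C = 23.09 kN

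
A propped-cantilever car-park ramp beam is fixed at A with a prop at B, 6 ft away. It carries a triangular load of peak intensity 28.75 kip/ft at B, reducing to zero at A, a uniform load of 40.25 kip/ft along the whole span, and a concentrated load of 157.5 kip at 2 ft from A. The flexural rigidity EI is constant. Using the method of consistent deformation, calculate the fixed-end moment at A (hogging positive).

Remove the prop at B; the released (primary) structure is a cantilever built in at A.
Downward deflection at the released point B due to the loads:
  triangular load, peak 28.75 at the free end: 11w₀L⁴/(120EI) = 3416/EI
  UDL 40.25: wL⁴/(8EI) = 6520/EI
  point load 157.5 at a = 2: Pa²(3L − a)/(6EI) = 1680/EI
  δ_0 = 11616/EI
Tip deflection under a unit load at B: L³/(3EI) = 72/EI.
The prop prevents deflection at B: R_B = δ_0/δ_{BB} = 11616/72 = 161.3 kip.
Moment equilibrium about A: M_A = Σ(load moments about A) − R_B·L = 1384 − 161.3×6 = 416.5 kip·ft.

M_A = 416.5 kip·ft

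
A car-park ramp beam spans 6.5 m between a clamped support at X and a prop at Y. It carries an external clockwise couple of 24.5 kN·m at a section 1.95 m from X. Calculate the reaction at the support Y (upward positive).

R_Y = 2.883 kN

Remove the prop at Y; the released (primary) structure is a cantilever built in at X.
Downward deflection at the released point Y due to the loads:
  clockwise couple 24.5 at a = 1.95: M₀a(2L − a)/(2EI) = 264/EI
Flexibility coefficient — unit upward force at Y: δ_{YY} = L³/(3EI) = 91.54/EI.
The prop prevents deflection at Y: R_Y = δ_0/δ_{YY} = 264/91.54 = 2.883 kN.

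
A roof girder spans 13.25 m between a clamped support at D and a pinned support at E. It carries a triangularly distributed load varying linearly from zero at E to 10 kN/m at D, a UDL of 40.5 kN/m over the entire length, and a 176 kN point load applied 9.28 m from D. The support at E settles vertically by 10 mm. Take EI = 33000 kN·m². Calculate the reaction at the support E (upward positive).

R_E = 313.3 kN

Choose R_E as the redundant. The primary structure is the cantilever fixed at D.
Free-end deflection of the primary structure under the applied loading (downward +):
  triangular load, peak 10 at the fixed end: w₀L⁴/(30EI) = 10274/EI
  UDL 40.5: wL⁴/(8EI) = 156037/EI
  point load 176 at a = 9.28: Pa²(3L − a)/(6EI) = 76971/EI
  δ_0 = 243283/EI
Flexibility coefficient — unit upward force at E: δ_{EE} = L³/(3EI) = 775.4/EI.
With EI = 33000 kN·m²: δ_0 = 7.3722 m and δ_{EE} = 0.023497 m/kN.
Compatibility — the beam at E must follow the support down by 0.01 m: δ_0 − R_E·δ_{EE} = 0.01, so R_E = (7.3722 − 0.01)/0.023497 = 313.3 kN.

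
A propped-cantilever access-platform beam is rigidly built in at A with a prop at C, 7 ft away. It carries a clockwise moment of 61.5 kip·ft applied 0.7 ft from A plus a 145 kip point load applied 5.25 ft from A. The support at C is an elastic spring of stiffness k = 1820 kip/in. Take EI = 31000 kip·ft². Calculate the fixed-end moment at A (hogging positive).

M_A = 171 kip·ft

Choose R_C as the redundant. The primary structure is the cantilever fixed at A.
Deflection at C on the released cantilever, summing each load's contribution:
  clockwise couple 61.5 at a = 0.7: M₀a(2L − a)/(2EI) = 286.3/EI
  point load 145 at a = 5.25: Pa²(3L − a)/(6EI) = 10491/EI
  δ_0 = 10777/EI
Tip deflection under a unit load at C: L³/(3EI) = 114.3/EI.
With EI = 31000 kip·ft²: δ_0 = 0.34765 ft and δ_{CC} = 0.003688 ft/kip.
Compatibility — the spring shortens by R_C/k under the reaction it provides: δ_0 − R_C·δ_{CC} = R_C/k. With 1/k = 1/(1820×12) ft/kip = 0.000046 ft/kip, R_C = δ_0 / (δ_{CC} + 1/k) = 0.34765 / (0.003688 + 0.000046) = 93.11 kip.
Moment equilibrium about A: M_A = Σ(load moments about A) − R_C·L = 822.8 − 93.11×7 = 171 kip·ft.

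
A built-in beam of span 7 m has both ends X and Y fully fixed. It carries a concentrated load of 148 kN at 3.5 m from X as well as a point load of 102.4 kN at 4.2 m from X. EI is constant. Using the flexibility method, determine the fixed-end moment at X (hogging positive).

M_X = 198.3 kN·m

Release both end moments; the primary structure is a simply-supported span XY with redundants M_X and M_Y.
Simple-span end rotations at X and Y under the given loads:
  at X: point load 148 at a = 3.5: Pab(L + b)/(6LEI) = 453.2/EI
  at Y: point load 148 at a = 3.5: Pab(L + a)/(6LEI) = 453.2/EI
  at X: point load 102.4 at a = 4.2: Pab(L + b)/(6LEI) = 281/EI
  at Y: point load 102.4 at a = 4.2: Pab(L + a)/(6LEI) = 321.1/EI
  θ_X0 = 734.2/EI,  θ_Y0 = 774.4/EI
Flexibility coefficients: a unit moment at one end gives L/(3EI) there and L/(6EI) at the far end, so f₁₁ = f₂₂ = 2.333/EI and f₁₂ = f₂₁ = 1.167/EI.
Compatibility — zero rotation at each built-in end:
  2.333 M_X + 1.167 M_Y = 734.2
  1.167 M_X + 2.333 M_Y = 774.4
Solving the pair gives M_X = 198.3 kN·m and M_Y = 232.7 kN·m (hogging).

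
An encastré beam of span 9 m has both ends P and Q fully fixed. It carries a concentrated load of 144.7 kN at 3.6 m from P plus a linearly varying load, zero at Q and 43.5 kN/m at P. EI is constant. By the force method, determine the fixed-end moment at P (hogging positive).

M_P = 363.7 kN·m

Release both end moments; the primary structure is a simply-supported span PQ with redundants M_P and M_Q.
Simple-span end rotations at P and Q under the given loads:
  at P: point load 144.7 at a = 3.6: Pab(L + b)/(6LEI) = 750.1/EI
  at Q: point load 144.7 at a = 3.6: Pab(L + a)/(6LEI) = 656.4/EI
  at P: triangular load, peak 43.5: w₀L³/(45EI) = 704.7/EI
  at Q: triangular load, peak 43.5: 7w₀L³/(360EI) = 616.6/EI
  θ_P0 = 1455/EI,  θ_Q0 = 1273/EI
Flexibility coefficients: a unit moment at one end gives L/(3EI) there and L/(6EI) at the far end, so f₁₁ = f₂₂ = 3/EI and f₁₂ = f₂₁ = 1.5/EI.
Compatibility — zero rotation at each built-in end:
  3 M_P + 1.5 M_Q = 1455
  1.5 M_P + 3 M_Q = 1273
Solving the pair gives M_P = 363.7 kN·m and M_Q = 242.5 kN·m (hogging).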